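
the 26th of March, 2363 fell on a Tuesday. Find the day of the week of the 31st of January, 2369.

March 26, 2363 → March 26, 2364: 366 days (2364 is a leap year).
March 26, 2364 → March 26, 2365: 365 days.
March 26, 2365 → March 26, 2366: 365 days.
March 26, 2366 → March 26, 2367: 365 days.
March 26, 2367 → March 26, 2368: 366 days (2368 is a leap year).
March 2368: 31 − 26 = 5 days remain.
Then 9 full months totalling 275 days.
January 1–31, 2369: 31 days.
Residual: 311 days.
Total: 2138 days.
2138 mod 7 = 3, so 3 days after Tuesday is Friday.

Friday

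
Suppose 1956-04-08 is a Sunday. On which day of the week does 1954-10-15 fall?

Friday

Count forward from the earlier date (October 15, 1954) to the later (April 8, 1956):
October 1954: 31 − 15 = 16 days remain.
Then 17 full months totalling 517 days.
April 1–8, 1956: 8 days.
Total: 16 + 517 + 8 = 541 days.
541 mod 7 = 2, so 2 days before Sunday is Friday.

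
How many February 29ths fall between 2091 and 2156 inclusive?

16

Years divisible by 4: 2092, 2096, …, 2156 — 17 in all.
Of these, 2100 is divisible by 100 but not 400, so not leap.
Leap years: 17 − 1 = 16.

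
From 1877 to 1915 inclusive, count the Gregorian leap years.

8

Years divisible by 4 in [1877, 1915]: 1880, 1884, 1888, 1892, 1896, 1900, 1904, 1908, 1912.
Of these, 1900 is divisible by 100 but not 400, so not leap.
Leap years: 9 − 1 = 8.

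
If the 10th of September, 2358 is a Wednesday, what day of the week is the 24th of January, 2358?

Friday

Count forward from the earlier date (January 24, 2358) to the later (September 10, 2358):
January 2358: 31 − 24 = 7 days remain.
Then February 2358 (28), March (31), April (30), May (31), June (30), July (31), August (31): 28 + 31 + 30 + 31 + 30 + 31 + 31 = 212 days.
September 1–10, 2358: 10 days.
Total: 7 + 212 + 10 = 229 days.
229 mod 7 = 5, so 5 days before Wednesday is Friday.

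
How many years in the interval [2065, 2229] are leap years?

Years divisible by 4: 2068, 2072, …, 2228 — 41 in all.
Of these, 2100, 2200 are divisible by 100 but not 400, so not leap.
Leap years: 41 − 2 = 39.

39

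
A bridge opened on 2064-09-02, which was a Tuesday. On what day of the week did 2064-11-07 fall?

Friday

September 2064: 30 − 2 = 28 days remain.
Then October (31): 31 days.
November 1–7, 2064: 7 days.
Total: 28 + 31 + 7 = 66 days.
66 mod 7 = 3, so 3 days after Tuesday is Friday.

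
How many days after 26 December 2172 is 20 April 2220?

From December 26, 2172 to December 26, 2219: 47 years, of which 10 contain a Feb 29 — 37×365 + 10×366 = 17165 days.
(2200 is not a leap year (divisible by 100 but not 400).)
December 2219: 31 − 26 = 5 days remain.
Then January (31), February 2220 (29), March (31): 31 + 29 + 31 = 91 days.
April 1–20, 2220: 20 days.
Residual: 116 days.
Total: 17281 days.

17281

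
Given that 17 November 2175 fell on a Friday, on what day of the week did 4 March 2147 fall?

Count forward from the earlier date (March 4, 2147) to the later (November 17, 2175):
From March 4, 2147 to March 4, 2175: 28 years, of which 7 contain a Feb 29 — 21×365 + 7×366 = 10227 days.
March 2175: 31 − 4 = 27 days remain.
Then April (30), May (31), June (30), July (31), August (31), September (30), October (31): 30 + 31 + 30 + 31 + 31 + 30 + 31 = 214 days.
November 1–17, 2175: 17 days.
Residual: 258 days.
Total: 10485 days.
10485 mod 7 = 6, so 6 days before Friday is Saturday.

Saturday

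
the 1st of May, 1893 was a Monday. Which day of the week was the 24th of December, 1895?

Tuesday

May 1893: 31 − 1 = 30 days remain.
Then 30 full months totalling 913 days.
December 1–24, 1895: 24 days.
Total: 30 + 913 + 24 = 967 days.
967 mod 7 = 1, so 1 day after Monday is Tuesday.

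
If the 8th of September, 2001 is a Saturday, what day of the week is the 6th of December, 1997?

Count forward from the earlier date (December 6, 1997) to the later (September 8, 2001):
December 6, 1997 → December 6, 1998: 365 days.
December 6, 1998 → December 6, 1999: 365 days.
December 6, 1999 → December 6, 2000: 366 days (2000 is a leap year (divisible by 400)).
December 2000: 31 − 6 = 25 days remain.
Then January (31), February 2001 (28), March (31), April (30), May (31), June (30), July (31), August (31): 31 + 28 + 31 + 30 + 31 + 30 + 31 + 31 = 243 days.
September 1–8, 2001: 8 days.
Residual: 276 days.
Total: 1372 days.
1372 is a multiple of 7, so the 6th of December, 1997 falls on the same weekday: Saturday.

Saturday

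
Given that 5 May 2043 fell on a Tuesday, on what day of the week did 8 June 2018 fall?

Count forward from the earlier date (June 8, 2018) to the later (May 5, 2043):
Day-of-year of June 8, 2018: 159.
Day-of-year of May 5, 2043: 125.
2018 has 365 days, so 365 − 159 = 206 days remain in 2018.
Full years 2019–2042: 18 common + 6 leap = 18×365 + 6×366 = 8766 days.
Total: 206 + 8766 + 125 = 9097 days.
9097 mod 7 = 4, so 4 days before Tuesday is Friday.

Friday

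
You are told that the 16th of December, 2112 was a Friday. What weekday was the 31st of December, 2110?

Count forward from the earlier date (December 31, 2110) to the later (December 16, 2112):
December 31, 2110 → December 31, 2111: 365 days.
December 2111: 31 − 31 = 0 days remain.
Then 11 full months totalling 335 days.
December 1–16, 2112: 16 days.
Residual: 351 days.
Total: 716 days.
716 mod 7 = 2, so 2 days before Friday is Wednesday.

Wednesday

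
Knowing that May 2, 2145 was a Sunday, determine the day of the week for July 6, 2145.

Tuesday

May 2145: 31 − 2 = 29 days remain.
Then June (30): 30 days.
July 1–6, 2145: 6 days.
Total: 29 + 30 + 6 = 65 days.
65 mod 7 = 2, so 2 days after Sunday is Tuesday.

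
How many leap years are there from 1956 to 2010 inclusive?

Years divisible by 4: 1956, 1960, …, 2008 — 14 in all.
2000 is divisible by 400, so still leap.
No century exceptions apply. Count: 14.

14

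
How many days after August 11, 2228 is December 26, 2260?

11825

Day-of-year of August 11, 2228: 224.
Day-of-year of December 26, 2260: 361.
2228 has 366 days, so 366 − 224 = 142 days remain in 2228.
Full years 2229–2259: 24 common + 7 leap = 24×365 + 7×366 = 11322 days.
Total: 142 + 11322 + 361 = 11825 days.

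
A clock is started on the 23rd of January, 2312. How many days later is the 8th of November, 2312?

290

January 2312: 31 − 23 = 8 days remain.
Then 9 full months totalling 274 days.
November 1–8, 2312: 8 days.
Total: 8 + 274 + 8 = 290 days.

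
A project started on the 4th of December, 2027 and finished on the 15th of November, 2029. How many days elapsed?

712

December 2027: 31 − 4 = 27 days remain.
Then 22 full months totalling 670 days.
November 1–15, 2029: 15 days.
Total: 27 + 670 + 15 = 712 days.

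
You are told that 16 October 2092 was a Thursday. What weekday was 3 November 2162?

Wednesday

Day-of-year of October 16, 2092: 290.
Day-of-year of November 3, 2162: 307.
2092 has 366 days, so 366 − 290 = 76 days remain in 2092.
Full years 2093–2161: 53 common + 16 leap = 53×365 + 16×366 = 25201 days.
Total: 76 + 25201 + 307 = 25584 days.
25584 mod 7 = 6, so 6 days after Thursday is Wednesday.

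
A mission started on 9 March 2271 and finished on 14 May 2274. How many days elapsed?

Day-of-year of March 9, 2271: 68.
Day-of-year of May 14, 2274: 134.
2271 has 365 days, so 365 − 68 = 297 days remain in 2271.
Full years: 2272: 366; 2273: 365. Sum = 731.
Total: 297 + 731 + 134 = 1162 days.

1162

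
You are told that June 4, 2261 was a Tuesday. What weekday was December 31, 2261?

June 2261: 30 − 4 = 26 days remain.
Then July (31), August (31), September (30), October (31), November (30): 31 + 31 + 30 + 31 + 30 = 153 days.
December 1–31, 2261: 31 days.
Total: 26 + 153 + 31 = 210 days.
210 is a multiple of 7, so December 31, 2261 falls on the same weekday: Tuesday.

Tuesday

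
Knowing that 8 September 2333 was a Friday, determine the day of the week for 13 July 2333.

Count forward from the earlier date (July 13, 2333) to the later (September 8, 2333):
July 2333: 31 − 13 = 18 days remain.
Then August (31): 31 days.
September 1–8, 2333: 8 days.
Total: 18 + 31 + 8 = 57 days.
57 mod 7 = 1, so 1 day before Friday is Thursday.

Thursday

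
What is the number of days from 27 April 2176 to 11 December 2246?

25794

Day-of-year of April 27, 2176: 118.
Day-of-year of December 11, 2246: 345.
2176 has 366 days, so 366 − 118 = 248 days remain in 2176.
Full years 2177–2245: 53 common + 16 leap = 53×365 + 16×366 = 25201 days.
Total: 248 + 25201 + 345 = 25794 days.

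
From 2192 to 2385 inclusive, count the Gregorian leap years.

47

Years divisible by 4: 2192, 2196, …, 2384 — 49 in all.
Of these, 2200, 2300 are divisible by 100 but not 400, so not leap.
Leap years: 49 − 2 = 47.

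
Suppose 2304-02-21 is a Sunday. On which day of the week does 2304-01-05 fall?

Count forward from the earlier date (January 5, 2304) to the later (February 21, 2304):
January 2304: 31 − 5 = 26 days remain.
February 1–21, 2304: 21 days (2304 is a leap year).
Total: 26 + 21 = 47 days.
47 mod 7 = 5, so 5 days before Sunday is Tuesday.

Tuesday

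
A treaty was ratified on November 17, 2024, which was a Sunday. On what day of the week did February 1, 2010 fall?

Monday

Count forward from the earlier date (February 1, 2010) to the later (November 17, 2024):
From February 1, 2010 to February 1, 2024: 14 years, of which 3 contain a Feb 29 — 11×365 + 3×366 = 5113 days.
February 2024: 29 − 1 = 28 days remain (2024 is a leap year, so February has 29 days).
Then March (31), April (30), May (31), June (30), July (31), August (31), September (30), October (31): 31 + 30 + 31 + 30 + 31 + 31 + 30 + 31 = 245 days.
November 1–17, 2024: 17 days.
Residual: 290 days.
Total: 5403 days.
5403 mod 7 = 6, so 6 days before Sunday is Monday.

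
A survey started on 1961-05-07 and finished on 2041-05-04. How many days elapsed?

From May 7, 1961 to May 7, 2040: 79 years, of which 20 contain a Feb 29 — 59×365 + 20×366 = 28855 days.
(2000 is a leap year (divisible by 400).)
May 2040: 31 − 7 = 24 days remain.
Then 11 full months totalling 334 days.
May 1–4, 2041: 4 days.
Residual: 362 days.
Total: 29217 days.

29217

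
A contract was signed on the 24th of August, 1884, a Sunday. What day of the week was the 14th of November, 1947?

Friday

From August 24, 1884 to August 24, 1947: 63 years, of which 14 contain a Feb 29 — 49×365 + 14×366 = 23009 days.
(1900 is not a leap year (divisible by 100 but not 400).)
August 1947: 31 − 24 = 7 days remain.
Then September (30), October (31): 30 + 31 = 61 days.
November 1–14, 1947: 14 days.
Residual: 82 days.
Total: 23091 days.
23091 mod 7 = 5, so 5 days after Sunday is Friday.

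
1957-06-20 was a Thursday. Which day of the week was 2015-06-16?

Tuesday

Day-of-year of June 20, 1957: 171.
Day-of-year of June 16, 2015: 167.
1957 has 365 days, so 365 − 171 = 194 days remain in 1957.
Full years 1958–2014: 43 common + 14 leap = 43×365 + 14×366 = 20819 days.
Total: 194 + 20819 + 167 = 21180 days.
21180 mod 7 = 5, so 5 days after Thursday is Tuesday.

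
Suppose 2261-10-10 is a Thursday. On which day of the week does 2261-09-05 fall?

Count forward from the earlier date (September 5, 2261) to the later (October 10, 2261):
September 2261: 30 − 5 = 25 days remain.
October 1–10, 2261: 10 days.
Total: 25 + 10 = 35 days.
35 is a multiple of 7, so 2261-09-05 falls on the same weekday: Thursday.

Thursday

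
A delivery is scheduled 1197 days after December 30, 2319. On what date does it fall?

April 10, 2323

Count 1197 days after December 30, 2319:
December 30, 2319 → December 30, 2320: 366 days (2320 is a leap year).
December 30, 2320 → December 30, 2321: 365 days.
December 30, 2321 → December 30, 2322: 365 days.
December 2322: 31 − 30 = 1 day remains.
Then January (31), February 2323 (28), March (31): 31 + 28 + 31 = 90 days.
April 1–10, 2323: 10 days.
Residual: 101 days.
Total: 1197 days.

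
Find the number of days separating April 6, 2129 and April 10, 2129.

Within April 2129: 10 − 6 = 4 days.

4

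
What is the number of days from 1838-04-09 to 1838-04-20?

Within April 1838: 20 − 9 = 11 days.

11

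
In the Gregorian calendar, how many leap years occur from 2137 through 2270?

32

Years divisible by 4: 2140, 2144, …, 2268 — 33 in all.
Of these, 2200 is divisible by 100 but not 400, so not leap.
Leap years: 33 − 1 = 32.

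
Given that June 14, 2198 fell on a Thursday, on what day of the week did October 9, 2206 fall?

From June 14, 2198 to June 14, 2206: 8 years, of which 1 contains a Feb 29 — 7×365 + 1×366 = 2921 days.
(2200 is not a leap year (divisible by 100 but not 400).)
June 2206: 30 − 14 = 16 days remain.
Then July (31), August (31), September (30): 31 + 31 + 30 = 92 days.
October 1–9, 2206: 9 days.
Residual: 117 days.
Total: 3038 days.
3038 is a multiple of 7, so October 9, 2206 falls on the same weekday: Thursday.

Thursday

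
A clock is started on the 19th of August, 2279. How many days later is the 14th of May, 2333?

19626

From August 19, 2279 to August 19, 2332: 53 years, of which 13 contain a Feb 29 — 40×365 + 13×366 = 19358 days.
(2300 is not a leap year (divisible by 100 but not 400).)
August 2332: 31 − 19 = 12 days remain.
Then September (30), October (31), November (30), December (31), January (31), February 2333 (28), March (31), April (30): 30 + 31 + 30 + 31 + 31 + 28 + 31 + 30 = 242 days.
May 1–14, 2333: 14 days.
Residual: 268 days.
Total: 19626 days.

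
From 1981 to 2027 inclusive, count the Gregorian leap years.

11

Years divisible by 4 in [1981, 2027]: 1984, 1988, 1992, 1996, 2000, 2004, 2008, 2012, 2016, 2020, 2024.
2000 is divisible by 400, so still leap.
No century exceptions apply. Count: 11.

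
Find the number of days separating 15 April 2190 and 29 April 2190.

Within April 2190: 29 − 15 = 14 days.

14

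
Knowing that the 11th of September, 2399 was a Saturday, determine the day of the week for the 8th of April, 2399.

Thursday

Count forward from the earlier date (April 8, 2399) to the later (September 11, 2399):
April 2399: 30 − 8 = 22 days remain.
Then May (31), June (30), July (31), August (31): 31 + 30 + 31 + 31 = 123 days.
September 1–11, 2399: 11 days.
Total: 22 + 123 + 11 = 156 days.
156 mod 7 = 2, so 2 days before Saturday is Thursday.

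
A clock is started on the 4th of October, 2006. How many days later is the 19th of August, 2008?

685

October 4, 2006 → October 4, 2007: 365 days.
October 2007: 31 − 4 = 27 days remain.
Then 9 full months totalling 274 days.
August 1–19, 2008: 19 days.
Residual: 320 days.
Total: 685 days.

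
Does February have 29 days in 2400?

Yes

2400 is a leap year (divisible by 400).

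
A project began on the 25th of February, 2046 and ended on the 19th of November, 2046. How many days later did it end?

267

February 2046: 28 − 25 = 3 days remain (2046 is not a leap year, so February has 28 days).
Then March (31), April (30), May (31), June (30), July (31), August (31), September (30), October (31): 31 + 30 + 31 + 30 + 31 + 31 + 30 + 31 = 245 days.
November 1–19, 2046: 19 days.
Total: 3 + 245 + 19 = 267 days.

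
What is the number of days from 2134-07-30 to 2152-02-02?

From July 30, 2134 to July 30, 2151: 17 years, of which 4 contain a Feb 29 — 13×365 + 4×366 = 6209 days.
July 2151: 31 − 30 = 1 day remains.
Then August (31), September (30), October (31), November (30), December (31), January (31): 31 + 30 + 31 + 30 + 31 + 31 = 184 days.
February 1–2, 2152: 2 days (2152 is a leap year).
Residual: 187 days.
Total: 6396 days.

6396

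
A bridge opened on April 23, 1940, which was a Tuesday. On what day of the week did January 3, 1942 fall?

Saturday

April 1940: 30 − 23 = 7 days remain.
Then 20 full months totalling 610 days.
January 1–3, 1942: 3 days.
Total: 7 + 610 + 3 = 620 days.
620 mod 7 = 4, so 4 days after Tuesday is Saturday.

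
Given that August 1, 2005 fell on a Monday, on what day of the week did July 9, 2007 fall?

Day-of-year of August 1, 2005: 213.
Day-of-year of July 9, 2007: 190.
2005 has 365 days, so 365 − 213 = 152 days remain in 2005.
Full years: 2006: 365. Sum = 365.
Total: 152 + 365 + 190 = 707 days.
707 is a multiple of 7, so July 9, 2007 falls on the same weekday: Monday.

Monday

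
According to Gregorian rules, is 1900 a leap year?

1900 is not a leap year (divisible by 100 but not 400).

No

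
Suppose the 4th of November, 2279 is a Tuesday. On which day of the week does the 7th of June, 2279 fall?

Saturday

Count forward from the earlier date (June 7, 2279) to the later (November 4, 2279):
June 2279: 30 − 7 = 23 days remain.
Then July (31), August (31), September (30), October (31): 31 + 31 + 30 + 31 = 123 days.
November 1–4, 2279: 4 days.
Total: 23 + 123 + 4 = 150 days.
150 mod 7 = 3, so 3 days before Tuesday is Saturday.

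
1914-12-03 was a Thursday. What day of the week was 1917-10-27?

Day-of-year of December 3, 1914: 337.
Day-of-year of October 27, 1917: 300.
1914 has 365 days, so 365 − 337 = 28 days remain in 1914.
Full years: 1915: 365; 1916: 366. Sum = 731.
Total: 28 + 731 + 300 = 1059 days.
1059 mod 7 = 2, so 2 days after Thursday is Saturday.

Saturday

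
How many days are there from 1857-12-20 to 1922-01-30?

23416

Day-of-year of December 20, 1857: 354.
Day-of-year of January 30, 1922: 30.
1857 has 365 days, so 365 − 354 = 11 days remain in 1857.
Full years 1858–1921: 49 common + 15 leap = 49×365 + 15×366 = 23375 days.
Total: 11 + 23375 + 30 = 23416 days.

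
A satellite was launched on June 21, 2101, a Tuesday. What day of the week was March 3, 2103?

June 2101: 30 − 21 = 9 days remain.
Then 20 full months totalling 608 days.
March 1–3, 2103: 3 days.
Total: 9 + 608 + 3 = 620 days.
620 mod 7 = 4, so 4 days after Tuesday is Saturday.

Saturday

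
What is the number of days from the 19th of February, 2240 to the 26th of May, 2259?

7036

Day-of-year of February 19, 2240: 50.
Day-of-year of May 26, 2259: 146.
2240 has 366 days, so 366 − 50 = 316 days remain in 2240.
Full years 2241–2258: 14 common + 4 leap = 14×365 + 4×366 = 6574 days.
Total: 316 + 6574 + 146 = 7036 days.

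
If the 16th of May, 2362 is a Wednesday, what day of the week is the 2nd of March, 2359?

Monday

Count forward from the earlier date (March 2, 2359) to the later (May 16, 2362):
March 2, 2359 → March 2, 2360: 366 days (2360 is a leap year).
March 2, 2360 → March 2, 2361: 365 days.
March 2, 2361 → March 2, 2362: 365 days.
March 2362: 31 − 2 = 29 days remain.
Then April (30): 30 days.
May 1–16, 2362: 16 days.
Residual: 75 days.
Total: 1171 days.
1171 mod 7 = 2, so 2 days before Wednesday is Monday.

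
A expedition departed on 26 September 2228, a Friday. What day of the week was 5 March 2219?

Friday

Count forward from the earlier date (March 5, 2219) to the later (September 26, 2228):
From March 5, 2219 to March 5, 2228: 9 years, of which 3 contain a Feb 29 — 6×365 + 3×366 = 3288 days.
March 2228: 31 − 5 = 26 days remain.
Then April (30), May (31), June (30), July (31), August (31): 30 + 31 + 30 + 31 + 31 = 153 days.
September 1–26, 2228: 26 days.
Residual: 205 days.
Total: 3493 days.
3493 is a multiple of 7, so 5 March 2219 falls on the same weekday: Friday.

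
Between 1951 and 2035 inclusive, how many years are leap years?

Years divisible by 4: 1952, 1956, …, 2032 — 21 in all.
2000 is divisible by 400, so still leap.
No century exceptions apply. Count: 21.

21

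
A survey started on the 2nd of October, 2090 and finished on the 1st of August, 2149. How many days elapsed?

Day-of-year of October 2, 2090: 275.
Day-of-year of August 1, 2149: 213.
2090 has 365 days, so 365 − 275 = 90 days remain in 2090.
Full years 2091–2148: 44 common + 14 leap = 44×365 + 14×366 = 21184 days.
Total: 90 + 21184 + 213 = 21487 days.

21487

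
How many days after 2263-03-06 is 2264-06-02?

454

March 2263: 31 − 6 = 25 days remain.
Then 14 full months totalling 427 days.
June 1–2, 2264: 2 days.
Total: 25 + 427 + 2 = 454 days.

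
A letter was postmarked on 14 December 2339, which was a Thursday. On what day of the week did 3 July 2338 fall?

Count forward from the earlier date (July 3, 2338) to the later (December 14, 2339):
Day-of-year of July 3, 2338: 184.
Day-of-year of December 14, 2339: 348.
2338 has 365 days, so 365 − 184 = 181 days remain in 2338.
Total: 181 + 348 = 529 days.
529 mod 7 = 4, so 4 days before Thursday is Sunday.

Sunday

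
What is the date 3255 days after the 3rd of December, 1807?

the 31st of October, 1816

Count 3255 days after December 3, 1807:
Day-of-year of December 3, 1807: 337.
Day-of-year of October 31, 1816: 305.
1807 has 365 days, so 365 − 337 = 28 days remain in 1807.
Full years 1808–1815: 6 common + 2 leap = 6×365 + 2×366 = 2922 days.
Total: 28 + 2922 + 305 = 3255 days.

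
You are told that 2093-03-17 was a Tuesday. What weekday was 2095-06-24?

Friday

March 17, 2093 → March 17, 2094: 365 days.
March 17, 2094 → March 17, 2095: 365 days.
March 2095: 31 − 17 = 14 days remain.
Then April (30), May (31): 30 + 31 = 61 days.
June 1–24, 2095: 24 days.
Residual: 99 days.
Total: 829 days.
829 mod 7 = 3, so 3 days after Tuesday is Friday.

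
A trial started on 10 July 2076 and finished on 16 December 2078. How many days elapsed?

889

Day-of-year of July 10, 2076: 192.
Day-of-year of December 16, 2078: 350.
2076 has 366 days, so 366 − 192 = 174 days remain in 2076.
Full years: 2077: 365. Sum = 365.
Total: 174 + 365 + 350 = 889 days.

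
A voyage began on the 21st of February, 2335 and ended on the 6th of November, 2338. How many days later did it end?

Day-of-year of February 21, 2335: 52.
Day-of-year of November 6, 2338: 310.
2335 has 365 days, so 365 − 52 = 313 days remain in 2335.
Full years: 2336: 366; 2337: 365. Sum = 731.
Total: 313 + 731 + 310 = 1354 days.

1354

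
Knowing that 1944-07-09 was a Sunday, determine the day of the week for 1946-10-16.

July 9, 1944 → July 9, 1945: 365 days.
July 9, 1945 → July 9, 1946: 365 days.
July 1946: 31 − 9 = 22 days remain.
Then August (31), September (30): 31 + 30 = 61 days.
October 1–16, 1946: 16 days.
Residual: 99 days.
Total: 829 days.
829 mod 7 = 3, so 3 days after Sunday is Wednesday.

Wednesday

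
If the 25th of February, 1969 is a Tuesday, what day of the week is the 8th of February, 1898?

Tuesday

Count forward from the earlier date (February 8, 1898) to the later (February 25, 1969):
From February 8, 1898 to February 8, 1969: 71 years, of which 17 contain a Feb 29 — 54×365 + 17×366 = 25932 days.
(1900 is not a leap year (divisible by 100 but not 400).)
Within February 1969: 25 − 8 = 17 days.
Total: 25949 days.
25949 is a multiple of 7, so the 8th of February, 1898 falls on the same weekday: Tuesday.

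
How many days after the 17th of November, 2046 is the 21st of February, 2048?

461

November 17, 2046 → November 17, 2047: 365 days.
November 2047: 30 − 17 = 13 days remain.
Then December (31), January (31): 31 + 31 = 62 days.
February 1–21, 2048: 21 days (2048 is a leap year).
Residual: 96 days.
Total: 461 days.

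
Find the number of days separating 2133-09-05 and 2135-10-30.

785

September 2133: 30 − 5 = 25 days remain.
Then 24 full months totalling 730 days.
October 1–30, 2135: 30 days.
Total: 25 + 730 + 30 = 785 days.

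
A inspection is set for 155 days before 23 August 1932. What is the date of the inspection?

21 March 1932

Count 155 days before August 23, 1932:
March 1932: 31 − 21 = 10 days remain.
Then April (30), May (31), June (30), July (31): 30 + 31 + 30 + 31 = 122 days.
August 1–23, 1932: 23 days.
Total: 10 + 122 + 23 = 155 days.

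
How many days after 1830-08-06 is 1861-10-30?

11408

Day-of-year of August 6, 1830: 218.
Day-of-year of October 30, 1861: 303.
1830 has 365 days, so 365 − 218 = 147 days remain in 1830.
Full years 1831–1860: 22 common + 8 leap = 22×365 + 8×366 = 10958 days.
Total: 147 + 10958 + 303 = 11408 days.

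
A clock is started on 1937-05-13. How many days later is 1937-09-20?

May 1937: 31 − 13 = 18 days remain.
Then June (30), July (31), August (31): 30 + 31 + 31 = 92 days.
September 1–20, 1937: 20 days.
Total: 18 + 92 + 20 = 130 days.

130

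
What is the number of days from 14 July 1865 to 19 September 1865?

67

July 1865: 31 − 14 = 17 days remain.
Then August (31): 31 days.
September 1–19, 1865: 19 days.
Total: 17 + 31 + 19 = 67 days.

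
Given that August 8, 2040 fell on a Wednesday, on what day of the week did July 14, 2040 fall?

Saturday

Count forward from the earlier date (July 14, 2040) to the later (August 8, 2040):
July 2040: 31 − 14 = 17 days remain.
August 1–8, 2040: 8 days.
Total: 17 + 8 = 25 days.
25 mod 7 = 4, so 4 days before Wednesday is Saturday.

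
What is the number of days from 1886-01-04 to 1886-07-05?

182

January 1886: 31 − 4 = 27 days remain.
Then February 1886 (28), March (31), April (30), May (31), June (30): 28 + 31 + 30 + 31 + 30 = 150 days.
July 1–5, 1886: 5 days.
Total: 27 + 150 + 5 = 182 days.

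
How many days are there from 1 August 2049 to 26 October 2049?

86

August 2049: 31 − 1 = 30 days remain.
Then September (30): 30 days.
October 1–26, 2049: 26 days.
Total: 30 + 30 + 26 = 86 days.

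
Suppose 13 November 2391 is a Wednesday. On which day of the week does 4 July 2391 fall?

Count forward from the earlier date (July 4, 2391) to the later (November 13, 2391):
July 2391: 31 − 4 = 27 days remain.
Then August (31), September (30), October (31): 31 + 30 + 31 = 92 days.
November 1–13, 2391: 13 days.
Total: 27 + 92 + 13 = 132 days.
132 mod 7 = 6, so 6 days before Wednesday is Thursday.

Thursday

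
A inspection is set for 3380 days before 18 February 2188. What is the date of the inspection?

17 November 2178

Count 3380 days before February 18, 2188:
From November 17, 2178 to November 17, 2187: 9 years, of which 2 contain a Feb 29 — 7×365 + 2×366 = 3287 days.
November 2187: 30 − 17 = 13 days remain.
Then December (31), January (31): 31 + 31 = 62 days.
February 1–18, 2188: 18 days (2188 is a leap year).
Residual: 93 days.
Total: 3380 days.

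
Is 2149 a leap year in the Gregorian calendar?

2149 is not a leap year.

No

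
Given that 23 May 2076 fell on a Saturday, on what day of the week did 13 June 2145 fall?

Sunday

Day-of-year of May 23, 2076: 144.
Day-of-year of June 13, 2145: 164.
2076 has 366 days, so 366 − 144 = 222 days remain in 2076.
Full years 2077–2144: 52 common + 16 leap = 52×365 + 16×366 = 24836 days.
Total: 222 + 24836 + 164 = 25222 days.
25222 mod 7 = 1, so 1 day after Saturday is Sunday.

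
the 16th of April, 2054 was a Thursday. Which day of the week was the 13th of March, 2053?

Thursday

Count forward from the earlier date (March 13, 2053) to the later (April 16, 2054):
March 13, 2053 → March 13, 2054: 365 days.
March 2054: 31 − 13 = 18 days remain.
April 1–16, 2054: 16 days.
Residual: 34 days.
Total: 399 days.
399 is a multiple of 7, so the 13th of March, 2053 falls on the same weekday: Thursday.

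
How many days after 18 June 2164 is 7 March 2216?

Day-of-year of June 18, 2164: 170.
Day-of-year of March 7, 2216: 67.
2164 has 366 days, so 366 − 170 = 196 days remain in 2164.
Full years 2165–2215: 40 common + 11 leap = 40×365 + 11×366 = 18626 days.
Total: 196 + 18626 + 67 = 18889 days.

18889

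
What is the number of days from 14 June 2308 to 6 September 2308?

84

June 2308: 30 − 14 = 16 days remain.
Then July (31), August (31): 31 + 31 = 62 days.
September 1–6, 2308: 6 days.
Total: 16 + 62 + 6 = 84 days.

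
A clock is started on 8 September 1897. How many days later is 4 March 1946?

17708

Day-of-year of September 8, 1897: 251.
Day-of-year of March 4, 1946: 63.
1897 has 365 days, so 365 − 251 = 114 days remain in 1897.
Full years 1898–1945: 37 common + 11 leap = 37×365 + 11×366 = 17531 days.
Total: 114 + 17531 + 63 = 17708 days.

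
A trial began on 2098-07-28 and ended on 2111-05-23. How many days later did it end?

Day-of-year of July 28, 2098: 209.
Day-of-year of May 23, 2111: 143.
2098 has 365 days, so 365 − 209 = 156 days remain in 2098.
Full years 2099–2110: 10 common + 2 leap = 10×365 + 2×366 = 4382 days.
Total: 156 + 4382 + 143 = 4681 days.

4681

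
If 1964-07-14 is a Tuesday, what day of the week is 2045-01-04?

From July 14, 1964 to July 14, 2044: 80 years, of which 20 contain a Feb 29 — 60×365 + 20×366 = 29220 days.
(2000 is a leap year (divisible by 400).)
July 2044: 31 − 14 = 17 days remain.
Then August (31), September (30), October (31), November (30), December (31): 31 + 30 + 31 + 30 + 31 = 153 days.
January 1–4, 2045: 4 days.
Residual: 174 days.
Total: 29394 days.
29394 mod 7 = 1, so 1 day after Tuesday is Wednesday.

Wednesday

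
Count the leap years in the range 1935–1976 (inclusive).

11

Years divisible by 4 in [1935, 1976]: 1936, 1940, 1944, 1948, 1952, 1956, 1960, 1964, 1968, 1972, 1976.
No century exceptions apply. Count: 11.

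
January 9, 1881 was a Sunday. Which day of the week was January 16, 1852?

Count forward from the earlier date (January 16, 1852) to the later (January 9, 1881):
Day-of-year of January 16, 1852: 16.
Day-of-year of January 9, 1881: 9.
1852 has 366 days, so 366 − 16 = 350 days remain in 1852.
Full years 1853–1880: 21 common + 7 leap = 21×365 + 7×366 = 10227 days.
Total: 350 + 10227 + 9 = 10586 days.
10586 mod 7 = 2, so 2 days before Sunday is Friday.

Friday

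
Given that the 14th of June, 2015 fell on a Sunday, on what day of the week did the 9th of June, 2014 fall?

Count forward from the earlier date (June 9, 2014) to the later (June 14, 2015):
Day-of-year of June 9, 2014: 160.
Day-of-year of June 14, 2015: 165.
2014 has 365 days, so 365 − 160 = 205 days remain in 2014.
Total: 205 + 165 = 370 days.
370 mod 7 = 6, so 6 days before Sunday is Monday.

Monday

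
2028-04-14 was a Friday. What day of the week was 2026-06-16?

Count forward from the earlier date (June 16, 2026) to the later (April 14, 2028):
June 16, 2026 → June 16, 2027: 365 days.
June 2027: 30 − 16 = 14 days remain.
Then 9 full months totalling 275 days.
April 1–14, 2028: 14 days.
Residual: 303 days.
Total: 668 days.
668 mod 7 = 3, so 3 days before Friday is Tuesday.

Tuesday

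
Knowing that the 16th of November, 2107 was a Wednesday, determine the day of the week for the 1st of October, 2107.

Saturday

Count forward from the earlier date (October 1, 2107) to the later (November 16, 2107):
October 2107: 31 − 1 = 30 days remain.
November 1–16, 2107: 16 days.
Total: 30 + 16 = 46 days.
46 mod 7 = 4, so 4 days before Wednesday is Saturday.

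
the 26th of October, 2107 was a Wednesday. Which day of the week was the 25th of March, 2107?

Count forward from the earlier date (March 25, 2107) to the later (October 26, 2107):
March 2107: 31 − 25 = 6 days remain.
Then April (30), May (31), June (30), July (31), August (31), September (30): 30 + 31 + 30 + 31 + 31 + 30 = 183 days.
October 1–26, 2107: 26 days.
Total: 6 + 183 + 26 = 215 days.
215 mod 7 = 5, so 5 days before Wednesday is Friday.

Friday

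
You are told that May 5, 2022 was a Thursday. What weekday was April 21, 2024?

Day-of-year of May 5, 2022: 125.
Day-of-year of April 21, 2024: 112.
2022 has 365 days, so 365 − 125 = 240 days remain in 2022.
Full years: 2023: 365. Sum = 365.
Total: 240 + 365 + 112 = 717 days.
717 mod 7 = 3, so 3 days after Thursday is Sunday.

Sunday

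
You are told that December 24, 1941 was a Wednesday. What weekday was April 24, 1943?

Day-of-year of December 24, 1941: 358.
Day-of-year of April 24, 1943: 114.
1941 has 365 days, so 365 − 358 = 7 days remain in 1941.
Full years: 1942: 365. Sum = 365.
Total: 7 + 365 + 114 = 486 days.
486 mod 7 = 3, so 3 days after Wednesday is Saturday.

Saturday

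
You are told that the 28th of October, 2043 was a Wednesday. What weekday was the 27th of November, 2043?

October 2043: 31 − 28 = 3 days remain.
November 1–27, 2043: 27 days.
Total: 3 + 27 = 30 days.
30 mod 7 = 2, so 2 days after Wednesday is Friday.

Friday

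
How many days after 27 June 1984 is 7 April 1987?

1014

June 27, 1984 → June 27, 1985: 365 days.
June 27, 1985 → June 27, 1986: 365 days.
June 1986: 30 − 27 = 3 days remain.
Then 9 full months totalling 274 days.
April 1–7, 1987: 7 days.
Residual: 284 days.
Total: 1014 days.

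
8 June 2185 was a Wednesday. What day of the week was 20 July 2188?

Day-of-year of June 8, 2185: 159.
Day-of-year of July 20, 2188: 202.
2185 has 365 days, so 365 − 159 = 206 days remain in 2185.
Full years: 2186: 365; 2187: 365. Sum = 730.
Total: 206 + 730 + 202 = 1138 days.
1138 mod 7 = 4, so 4 days after Wednesday is Sunday.

Sunday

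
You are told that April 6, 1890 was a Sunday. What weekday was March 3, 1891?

April 1890: 30 − 6 = 24 days remain.
Then 10 full months totalling 304 days.
March 1–3, 1891: 3 days.
Residual: 331 days.
Total: 331 days.
331 mod 7 = 2, so 2 days after Sunday is Tuesday.

Tuesday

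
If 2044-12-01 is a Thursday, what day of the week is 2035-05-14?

Monday

Count forward from the earlier date (May 14, 2035) to the later (December 1, 2044):
Day-of-year of May 14, 2035: 134.
Day-of-year of December 1, 2044: 336.
2035 has 365 days, so 365 − 134 = 231 days remain in 2035.
Full years 2036–2043: 6 common + 2 leap = 6×365 + 2×366 = 2922 days.
Total: 231 + 2922 + 336 = 3489 days.
3489 mod 7 = 3, so 3 days before Thursday is Monday.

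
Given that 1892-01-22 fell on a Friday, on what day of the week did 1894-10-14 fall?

Day-of-year of January 22, 1892: 22.
Day-of-year of October 14, 1894: 287.
1892 has 366 days, so 366 − 22 = 344 days remain in 1892.
Full years: 1893: 365. Sum = 365.
Total: 344 + 365 + 287 = 996 days.
996 mod 7 = 2, so 2 days after Friday is Sunday.

Sunday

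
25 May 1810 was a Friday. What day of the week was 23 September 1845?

Tuesday

From May 25, 1810 to May 25, 1845: 35 years, of which 9 contain a Feb 29 — 26×365 + 9×366 = 12784 days.
May 1845: 31 − 25 = 6 days remain.
Then June (30), July (31), August (31): 30 + 31 + 31 = 92 days.
September 1–23, 1845: 23 days.
Residual: 121 days.
Total: 12905 days.
12905 mod 7 = 4, so 4 days after Friday is Tuesday.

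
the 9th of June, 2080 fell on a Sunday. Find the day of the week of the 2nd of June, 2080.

Count forward from the earlier date (June 2, 2080) to the later (June 9, 2080):
Within June 2080: 9 − 2 = 7 days.
7 is a multiple of 7, so the 2nd of June, 2080 falls on the same weekday: Sunday.

Sunday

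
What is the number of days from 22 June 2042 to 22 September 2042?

June 2042: 30 − 22 = 8 days remain.
Then July (31), August (31): 31 + 31 = 62 days.
September 1–22, 2042: 22 days.
Total: 8 + 62 + 22 = 92 days.

92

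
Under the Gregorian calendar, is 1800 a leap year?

1800 is not a leap year (divisible by 100 but not 400).

No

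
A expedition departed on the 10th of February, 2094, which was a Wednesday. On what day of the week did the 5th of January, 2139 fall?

Day-of-year of February 10, 2094: 41.
Day-of-year of January 5, 2139: 5.
2094 has 365 days, so 365 − 41 = 324 days remain in 2094.
Full years 2095–2138: 34 common + 10 leap = 34×365 + 10×366 = 16070 days.
Total: 324 + 16070 + 5 = 16399 days.
16399 mod 7 = 5, so 5 days after Wednesday is Monday.

Monday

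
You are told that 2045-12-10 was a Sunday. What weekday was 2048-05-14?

Thursday

Day-of-year of December 10, 2045: 344.
Day-of-year of May 14, 2048: 135.
2045 has 365 days, so 365 − 344 = 21 days remain in 2045.
Full years: 2046: 365; 2047: 365. Sum = 730.
Total: 21 + 730 + 135 = 886 days.
886 mod 7 = 4, so 4 days after Sunday is Thursday.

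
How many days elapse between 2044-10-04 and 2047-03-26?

903

October 4, 2044 → October 4, 2045: 365 days.
October 4, 2045 → October 4, 2046: 365 days.
October 2046: 31 − 4 = 27 days remain.
Then November (30), December (31), January (31), February 2047 (28): 30 + 31 + 31 + 28 = 120 days.
March 1–26, 2047: 26 days.
Residual: 173 days.
Total: 903 days.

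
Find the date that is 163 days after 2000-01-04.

2000-06-15

Count 163 days after January 4, 2000:
January 2000: 31 − 4 = 27 days remain.
Then February 2000 (29), March (31), April (30), May (31): 29 + 31 + 30 + 31 = 121 days.
June 1–15, 2000: 15 days.
Total: 27 + 121 + 15 = 163 days.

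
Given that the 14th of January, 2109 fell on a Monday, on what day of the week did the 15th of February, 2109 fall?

Friday

January 2109: 31 − 14 = 17 days remain.
February 1–15, 2109: 15 days (2109 is not a leap year).
Total: 17 + 15 = 32 days.
32 mod 7 = 4, so 4 days after Monday is Friday.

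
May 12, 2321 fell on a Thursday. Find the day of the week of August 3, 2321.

May 2321: 31 − 12 = 19 days remain.
Then June (30), July (31): 30 + 31 = 61 days.
August 1–3, 2321: 3 days.
Total: 19 + 61 + 3 = 83 days.
83 mod 7 = 6, so 6 days after Thursday is Wednesday.

Wednesday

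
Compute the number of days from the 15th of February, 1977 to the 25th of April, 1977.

69

February 1977: 28 − 15 = 13 days remain (1977 is not a leap year, so February has 28 days).
Then March (31): 31 days.
April 1–25, 1977: 25 days.
Total: 13 + 31 + 25 = 69 days.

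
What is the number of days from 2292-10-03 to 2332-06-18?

From October 3, 2292 to October 3, 2331: 39 years, of which 8 contain a Feb 29 — 31×365 + 8×366 = 14243 days.
(2300 is not a leap year (divisible by 100 but not 400).)
October 2331: 31 − 3 = 28 days remain.
Then November (30), December (31), January (31), February 2332 (29), March (31), April (30), May (31): 30 + 31 + 31 + 29 + 31 + 30 + 31 = 213 days.
June 1–18, 2332: 18 days.
Residual: 259 days.
Total: 14502 days.

14502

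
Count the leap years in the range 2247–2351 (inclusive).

Years divisible by 4: 2248, 2252, …, 2348 — 26 in all.
Of these, 2300 is divisible by 100 but not 400, so not leap.
Leap years: 26 − 1 = 25.

25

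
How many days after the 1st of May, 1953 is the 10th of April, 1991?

Day-of-year of May 1, 1953: 121.
Day-of-year of April 10, 1991: 100.
1953 has 365 days, so 365 − 121 = 244 days remain in 1953.
Full years 1954–1990: 28 common + 9 leap = 28×365 + 9×366 = 13514 days.
Total: 244 + 13514 + 100 = 13858 days.

13858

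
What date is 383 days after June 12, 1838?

June 30, 1839

Count 383 days after June 12, 1838:
June 1838: 30 − 12 = 18 days remain.
Then 11 full months totalling 335 days.
June 1–30, 1839: 30 days.
Total: 18 + 335 + 30 = 383 days.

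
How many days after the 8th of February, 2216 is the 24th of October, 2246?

Day-of-year of February 8, 2216: 39.
Day-of-year of October 24, 2246: 297.
2216 has 366 days, so 366 − 39 = 327 days remain in 2216.
Full years 2217–2245: 22 common + 7 leap = 22×365 + 7×366 = 10592 days.
Total: 327 + 10592 + 297 = 11216 days.

11216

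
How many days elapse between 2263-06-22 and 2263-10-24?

June 2263: 30 − 22 = 8 days remain.
Then July (31), August (31), September (30): 31 + 31 + 30 = 92 days.
October 1–24, 2263: 24 days.
Total: 8 + 92 + 24 = 124 days.

124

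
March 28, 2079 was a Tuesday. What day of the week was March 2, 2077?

Tuesday

Count forward from the earlier date (March 2, 2077) to the later (March 28, 2079):
March 2, 2077 → March 2, 2078: 365 days.
March 2, 2078 → March 2, 2079: 365 days.
Within March 2079: 28 − 2 = 26 days.
Total: 756 days.
756 is a multiple of 7, so March 2, 2077 falls on the same weekday: Tuesday.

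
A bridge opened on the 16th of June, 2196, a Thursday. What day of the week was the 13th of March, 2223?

Thursday

From June 16, 2196 to June 16, 2222: 26 years, of which 5 contain a Feb 29 — 21×365 + 5×366 = 9495 days.
(2200 is not a leap year (divisible by 100 but not 400).)
June 2222: 30 − 16 = 14 days remain.
Then July (31), August (31), September (30), October (31), November (30), December (31), January (31), February 2223 (28): 31 + 31 + 30 + 31 + 30 + 31 + 31 + 28 = 243 days.
March 1–13, 2223: 13 days.
Residual: 270 days.
Total: 9765 days.
9765 is a multiple of 7, so the 13th of March, 2223 falls on the same weekday: Thursday.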